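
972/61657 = 972/61657  =  0.02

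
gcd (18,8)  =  2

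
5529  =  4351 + 1178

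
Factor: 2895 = 3^1*5^1*193^1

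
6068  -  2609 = 3459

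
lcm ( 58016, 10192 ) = 754208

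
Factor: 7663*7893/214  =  60484059/214 = 2^ ( - 1 ) * 3^2*79^1*97^1 * 107^( - 1)*877^1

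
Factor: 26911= 17^1* 1583^1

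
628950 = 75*8386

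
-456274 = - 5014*91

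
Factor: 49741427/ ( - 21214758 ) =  - 2^( - 1 )*3^ (-1 )*3535793^( - 1 )*49741427^1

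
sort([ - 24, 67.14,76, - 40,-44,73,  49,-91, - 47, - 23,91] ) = [ - 91, - 47,-44,-40, - 24,- 23 , 49, 67.14,73, 76, 91]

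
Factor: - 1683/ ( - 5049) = 3^( - 1 )  =  1/3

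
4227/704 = 4227/704 = 6.00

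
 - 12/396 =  - 1 + 32/33 = -  0.03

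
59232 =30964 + 28268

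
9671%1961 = 1827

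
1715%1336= 379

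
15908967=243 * 65469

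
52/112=13/28 = 0.46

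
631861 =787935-156074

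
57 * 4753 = 270921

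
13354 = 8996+4358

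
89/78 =89/78 = 1.14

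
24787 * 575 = 14252525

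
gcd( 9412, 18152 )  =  4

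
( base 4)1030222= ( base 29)5o5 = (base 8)11452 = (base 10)4906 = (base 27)6JJ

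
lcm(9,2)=18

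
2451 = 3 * 817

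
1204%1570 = 1204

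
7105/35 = 203 = 203.00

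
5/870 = 1/174 = 0.01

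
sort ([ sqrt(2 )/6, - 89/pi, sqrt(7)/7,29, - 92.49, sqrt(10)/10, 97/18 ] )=[ - 92.49, - 89/pi , sqrt(2) /6, sqrt(10)/10,sqrt(7 )/7, 97/18, 29] 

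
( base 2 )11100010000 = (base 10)1808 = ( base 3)2110222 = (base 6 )12212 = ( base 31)1RA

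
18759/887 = 21 + 132/887 =21.15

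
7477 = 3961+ 3516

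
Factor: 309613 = 409^1* 757^1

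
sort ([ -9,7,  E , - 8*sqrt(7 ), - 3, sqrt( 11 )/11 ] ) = [-8*sqrt ( 7 ),  -  9, - 3,sqrt(11 )/11,E,  7] 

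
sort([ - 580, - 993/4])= [ - 580,-993/4 ]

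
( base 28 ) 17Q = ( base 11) 835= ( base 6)4354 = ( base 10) 1006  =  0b1111101110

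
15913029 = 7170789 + 8742240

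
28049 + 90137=118186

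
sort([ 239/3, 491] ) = [ 239/3, 491]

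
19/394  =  19/394 = 0.05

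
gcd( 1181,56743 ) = 1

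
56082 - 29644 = 26438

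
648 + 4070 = 4718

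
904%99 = 13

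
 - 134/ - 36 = 67/18 = 3.72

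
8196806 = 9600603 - 1403797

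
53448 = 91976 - 38528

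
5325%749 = 82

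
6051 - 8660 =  - 2609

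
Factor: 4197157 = 19^1 *220903^1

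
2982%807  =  561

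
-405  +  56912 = 56507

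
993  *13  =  12909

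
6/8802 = 1/1467 =0.00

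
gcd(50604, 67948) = 4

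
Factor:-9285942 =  - 2^1*3^1*1547657^1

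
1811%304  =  291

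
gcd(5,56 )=1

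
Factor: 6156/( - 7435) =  - 2^2*3^4*5^ ( - 1)*19^1*1487^( - 1) 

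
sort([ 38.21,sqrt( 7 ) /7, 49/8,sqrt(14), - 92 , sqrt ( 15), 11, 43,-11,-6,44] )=[-92, - 11,-6,sqrt (7 )/7,  sqrt( 14 ),sqrt(15 ), 49/8,11,38.21 , 43,44] 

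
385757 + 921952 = 1307709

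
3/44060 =3/44060 = 0.00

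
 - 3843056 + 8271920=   4428864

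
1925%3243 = 1925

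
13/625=13/625=0.02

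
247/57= 4 + 1/3 = 4.33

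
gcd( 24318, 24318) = 24318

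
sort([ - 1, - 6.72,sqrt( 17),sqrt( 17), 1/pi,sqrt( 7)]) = [ - 6.72,  -  1, 1/pi, sqrt(7 ),sqrt(17 ),sqrt( 17)]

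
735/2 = 367 + 1/2  =  367.50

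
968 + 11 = 979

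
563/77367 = 563/77367 = 0.01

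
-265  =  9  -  274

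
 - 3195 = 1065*(-3) 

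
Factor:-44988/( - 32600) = 69/50=2^(  -  1 )*3^1*5^ (-2)*23^1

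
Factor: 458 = 2^1 * 229^1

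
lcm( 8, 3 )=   24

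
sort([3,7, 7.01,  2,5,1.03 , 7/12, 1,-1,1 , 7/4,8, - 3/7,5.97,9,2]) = [ - 1, - 3/7,7/12, 1,1,1.03, 7/4,2,2, 3, 5,5.97,7,7.01,8,9] 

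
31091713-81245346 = - 50153633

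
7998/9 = 2666/3 = 888.67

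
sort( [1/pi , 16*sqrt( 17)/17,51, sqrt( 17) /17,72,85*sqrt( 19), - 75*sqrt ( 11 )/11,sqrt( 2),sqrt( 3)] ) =[-75 *sqrt( 11 ) /11,sqrt( 17)/17, 1/pi,  sqrt( 2 ),sqrt (3),16*sqrt( 17 ) /17,51,72, 85 * sqrt ( 19)] 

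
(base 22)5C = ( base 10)122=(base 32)3Q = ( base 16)7A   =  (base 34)3k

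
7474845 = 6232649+1242196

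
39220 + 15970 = 55190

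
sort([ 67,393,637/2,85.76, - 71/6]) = [ - 71/6,67,85.76,637/2,  393]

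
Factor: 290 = 2^1*5^1 * 29^1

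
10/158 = 5/79 = 0.06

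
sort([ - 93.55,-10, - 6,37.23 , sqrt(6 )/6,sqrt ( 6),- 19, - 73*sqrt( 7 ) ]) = [ -73* sqrt( 7 ),-93.55,-19, - 10, - 6, sqrt(6) /6,sqrt(6 ), 37.23] 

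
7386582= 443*16674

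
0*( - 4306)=0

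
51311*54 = 2770794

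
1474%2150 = 1474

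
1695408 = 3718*456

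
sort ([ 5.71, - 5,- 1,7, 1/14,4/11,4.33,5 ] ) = [ - 5, - 1,1/14,4/11,4.33,5,5.71,7 ] 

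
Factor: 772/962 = 386/481 = 2^1*13^( - 1) * 37^( - 1)*193^1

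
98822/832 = 118+323/416= 118.78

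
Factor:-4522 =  - 2^1 * 7^1* 17^1*19^1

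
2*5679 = 11358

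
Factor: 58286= 2^1*151^1*193^1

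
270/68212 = 135/34106 = 0.00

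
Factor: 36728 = 2^3*4591^1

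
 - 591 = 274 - 865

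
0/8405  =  0 = 0.00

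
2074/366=17/3 = 5.67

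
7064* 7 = 49448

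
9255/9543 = 3085/3181 = 0.97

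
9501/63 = 150 + 17/21 = 150.81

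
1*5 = 5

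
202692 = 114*1778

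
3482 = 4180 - 698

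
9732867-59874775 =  - 50141908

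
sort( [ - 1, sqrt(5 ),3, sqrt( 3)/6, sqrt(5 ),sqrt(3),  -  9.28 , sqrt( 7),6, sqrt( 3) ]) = [ - 9.28, - 1, sqrt(3) /6, sqrt( 3), sqrt( 3), sqrt (5) , sqrt( 5), sqrt( 7), 3, 6]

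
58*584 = 33872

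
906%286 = 48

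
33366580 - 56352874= - 22986294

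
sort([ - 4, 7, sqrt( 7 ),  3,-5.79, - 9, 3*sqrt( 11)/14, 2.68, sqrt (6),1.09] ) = [ - 9, - 5.79,  -  4,3*sqrt(11 ) /14,1.09, sqrt (6) , sqrt(7), 2.68,3,  7] 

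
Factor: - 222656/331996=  - 2^4 * 7^1 * 167^(  -  1 ) = - 112/167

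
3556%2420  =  1136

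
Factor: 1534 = 2^1*13^1 * 59^1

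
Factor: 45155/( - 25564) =-4105/2324=- 2^( - 2)*5^1*7^( - 1)*83^ ( - 1)*821^1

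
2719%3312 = 2719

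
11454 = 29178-17724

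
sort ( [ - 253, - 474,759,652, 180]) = [ - 474 , - 253, 180, 652,759 ]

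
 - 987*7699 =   -  7598913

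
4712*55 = 259160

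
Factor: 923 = 13^1 *71^1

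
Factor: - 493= -17^1  *  29^1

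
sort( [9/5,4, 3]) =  [ 9/5, 3, 4 ] 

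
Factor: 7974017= 7974017^1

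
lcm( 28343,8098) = 56686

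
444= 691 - 247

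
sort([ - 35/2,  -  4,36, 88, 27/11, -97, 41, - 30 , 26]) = [-97 , - 30,-35/2, - 4, 27/11 , 26 , 36, 41, 88 ]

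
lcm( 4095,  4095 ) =4095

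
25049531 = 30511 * 821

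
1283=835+448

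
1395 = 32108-30713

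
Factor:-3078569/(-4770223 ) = 13^1 * 23^(  -  1) * 207401^( - 1)*236813^1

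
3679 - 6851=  - 3172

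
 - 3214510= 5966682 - 9181192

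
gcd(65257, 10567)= 1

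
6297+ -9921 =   -  3624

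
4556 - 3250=1306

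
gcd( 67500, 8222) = 2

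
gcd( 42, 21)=21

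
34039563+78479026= 112518589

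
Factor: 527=17^1*31^1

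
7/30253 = 7/30253 = 0.00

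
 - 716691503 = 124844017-841535520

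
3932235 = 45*87383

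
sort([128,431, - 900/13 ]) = [ - 900/13,128,431]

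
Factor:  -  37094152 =-2^3*4636769^1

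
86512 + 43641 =130153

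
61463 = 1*61463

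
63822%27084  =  9654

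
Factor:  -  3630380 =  -2^2 * 5^1*13^1*13963^1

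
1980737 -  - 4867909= 6848646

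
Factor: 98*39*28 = 107016 =2^3*3^1 * 7^3*13^1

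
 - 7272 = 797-8069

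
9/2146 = 9/2146 = 0.00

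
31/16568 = 31/16568 = 0.00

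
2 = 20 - 18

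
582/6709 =582/6709 =0.09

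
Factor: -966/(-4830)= 5^( - 1) = 1/5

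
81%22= 15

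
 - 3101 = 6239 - 9340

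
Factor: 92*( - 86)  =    -  2^3*23^1*43^1 = - 7912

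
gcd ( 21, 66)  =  3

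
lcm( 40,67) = 2680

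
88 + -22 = 66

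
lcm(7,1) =7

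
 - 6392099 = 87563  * ( -73 ) 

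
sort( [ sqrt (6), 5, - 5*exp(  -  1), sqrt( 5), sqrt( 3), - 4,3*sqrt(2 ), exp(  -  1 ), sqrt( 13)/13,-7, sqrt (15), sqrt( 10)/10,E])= [ -7, - 4, - 5 * exp( - 1) , sqrt( 13)/13,  sqrt( 10)/10, exp ( - 1), sqrt( 3), sqrt (5 ), sqrt( 6 ),E,sqrt (15), 3*sqrt ( 2), 5]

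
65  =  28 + 37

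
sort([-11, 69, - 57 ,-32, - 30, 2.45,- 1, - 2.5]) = [ - 57, - 32, - 30, - 11, - 2.5,-1, 2.45, 69] 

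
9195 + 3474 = 12669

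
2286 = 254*9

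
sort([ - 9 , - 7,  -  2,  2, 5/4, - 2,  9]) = [-9, - 7,  -  2, - 2,5/4,2,9]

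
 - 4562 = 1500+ - 6062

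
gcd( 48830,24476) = 2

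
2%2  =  0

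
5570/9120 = 557/912 = 0.61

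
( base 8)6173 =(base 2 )110001111011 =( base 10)3195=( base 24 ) 5d3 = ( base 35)2LA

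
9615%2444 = 2283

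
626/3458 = 313/1729 = 0.18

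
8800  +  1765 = 10565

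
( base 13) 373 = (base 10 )601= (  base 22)157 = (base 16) 259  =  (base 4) 21121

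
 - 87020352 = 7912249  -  94932601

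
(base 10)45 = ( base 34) 1b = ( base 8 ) 55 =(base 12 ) 39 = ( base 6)113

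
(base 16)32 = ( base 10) 50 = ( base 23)24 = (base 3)1212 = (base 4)302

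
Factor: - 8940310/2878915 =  - 1788062/575783  =  - 2^1*13^( - 2)*37^1*73^1 * 331^1*3407^( - 1) 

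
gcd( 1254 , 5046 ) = 6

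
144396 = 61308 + 83088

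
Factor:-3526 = -2^1 * 41^1*43^1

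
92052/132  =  697 + 4/11=697.36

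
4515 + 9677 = 14192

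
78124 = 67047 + 11077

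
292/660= 73/165=0.44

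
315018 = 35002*9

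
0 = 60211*0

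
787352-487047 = 300305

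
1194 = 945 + 249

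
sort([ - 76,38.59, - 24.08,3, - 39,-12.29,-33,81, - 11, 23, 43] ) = [- 76,-39, - 33,-24.08 ,-12.29 ,-11,3, 23, 38.59,43 , 81]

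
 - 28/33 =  - 28/33 = - 0.85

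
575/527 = 1 + 48/527 = 1.09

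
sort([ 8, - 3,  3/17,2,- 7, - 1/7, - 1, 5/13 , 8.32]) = [  -  7, - 3, - 1,  -  1/7, 3/17, 5/13,2, 8, 8.32]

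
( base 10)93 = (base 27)3c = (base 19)4H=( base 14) 69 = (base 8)135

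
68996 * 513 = 35394948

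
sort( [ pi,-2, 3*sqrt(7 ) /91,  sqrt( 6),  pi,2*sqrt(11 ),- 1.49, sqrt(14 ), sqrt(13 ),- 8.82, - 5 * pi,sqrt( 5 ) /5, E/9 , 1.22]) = [ - 5 * pi, - 8.82, - 2, - 1.49,3*sqrt(7)/91 , E/9,sqrt( 5)/5, 1.22,sqrt(6) , pi,pi, sqrt( 13) , sqrt (14), 2 * sqrt( 11) ]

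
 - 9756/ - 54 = 542/3=180.67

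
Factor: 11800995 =3^1*5^1*  19^1 *47^1*881^1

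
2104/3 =2104/3 = 701.33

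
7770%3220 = 1330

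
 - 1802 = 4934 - 6736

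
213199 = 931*229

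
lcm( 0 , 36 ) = 0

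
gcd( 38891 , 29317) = 1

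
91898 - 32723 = 59175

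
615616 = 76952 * 8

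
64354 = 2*32177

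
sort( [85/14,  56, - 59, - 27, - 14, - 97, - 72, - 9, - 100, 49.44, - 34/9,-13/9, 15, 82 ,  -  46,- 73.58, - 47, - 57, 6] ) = [ - 100,-97, - 73.58, - 72, - 59, -57, - 47,-46,-27, - 14, - 9, - 34/9, - 13/9,6, 85/14, 15 , 49.44,  56, 82] 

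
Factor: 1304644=2^2*11^1*149^1 * 199^1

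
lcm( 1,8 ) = 8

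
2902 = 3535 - 633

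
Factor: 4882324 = 2^2*29^1*42089^1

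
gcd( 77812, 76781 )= 1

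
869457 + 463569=1333026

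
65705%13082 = 295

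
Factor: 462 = 2^1 * 3^1*7^1*11^1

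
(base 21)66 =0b10000100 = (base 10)132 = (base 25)57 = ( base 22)60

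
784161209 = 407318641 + 376842568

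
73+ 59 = 132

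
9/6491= 9/6491 = 0.00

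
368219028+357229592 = 725448620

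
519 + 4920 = 5439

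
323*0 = 0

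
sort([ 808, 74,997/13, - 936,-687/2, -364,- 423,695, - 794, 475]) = [ - 936, - 794, - 423, - 364, - 687/2,74,997/13, 475, 695, 808] 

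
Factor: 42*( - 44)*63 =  - 2^3*3^3*7^2*11^1 = - 116424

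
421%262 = 159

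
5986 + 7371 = 13357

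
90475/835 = 18095/167 = 108.35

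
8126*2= 16252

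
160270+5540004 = 5700274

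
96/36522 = 16/6087 = 0.00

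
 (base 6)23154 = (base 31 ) 3DO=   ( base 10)3310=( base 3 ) 11112121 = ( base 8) 6356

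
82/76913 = 82/76913 = 0.00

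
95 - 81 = 14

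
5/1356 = 5/1356  =  0.00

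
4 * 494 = 1976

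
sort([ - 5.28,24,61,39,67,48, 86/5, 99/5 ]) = [ - 5.28,  86/5, 99/5, 24, 39,48, 61,67]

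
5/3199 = 5/3199 = 0.00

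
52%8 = 4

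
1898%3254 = 1898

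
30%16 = 14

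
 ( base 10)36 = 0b100100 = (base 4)210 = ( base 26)1a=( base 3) 1100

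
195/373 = 195/373 = 0.52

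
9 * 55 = 495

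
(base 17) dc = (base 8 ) 351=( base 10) 233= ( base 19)C5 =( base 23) a3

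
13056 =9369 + 3687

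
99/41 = 99/41 = 2.41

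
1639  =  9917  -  8278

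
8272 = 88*94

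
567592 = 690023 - 122431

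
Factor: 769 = 769^1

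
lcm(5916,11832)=11832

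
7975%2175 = 1450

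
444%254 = 190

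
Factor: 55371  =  3^1*18457^1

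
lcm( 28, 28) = 28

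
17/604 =17/604  =  0.03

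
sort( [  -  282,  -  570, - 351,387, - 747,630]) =[-747 , - 570,-351,-282  ,  387,630 ] 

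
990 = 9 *110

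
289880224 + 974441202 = 1264321426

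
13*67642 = 879346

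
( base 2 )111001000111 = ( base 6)24531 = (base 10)3655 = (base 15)113a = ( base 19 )a27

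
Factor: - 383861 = - 43^1 * 79^1 *113^1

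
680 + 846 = 1526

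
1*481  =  481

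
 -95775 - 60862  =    -  156637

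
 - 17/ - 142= 17/142  =  0.12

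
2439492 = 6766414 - 4326922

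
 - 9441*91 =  - 859131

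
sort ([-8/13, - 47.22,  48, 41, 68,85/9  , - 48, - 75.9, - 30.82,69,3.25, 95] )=[ - 75.9, - 48,  -  47.22,-30.82, - 8/13, 3.25,85/9, 41, 48, 68,  69 , 95] 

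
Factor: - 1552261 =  - 37^1*41953^1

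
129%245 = 129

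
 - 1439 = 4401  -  5840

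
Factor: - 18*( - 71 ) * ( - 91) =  - 2^1*3^2*7^1*13^1*71^1 = - 116298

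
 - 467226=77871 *( - 6)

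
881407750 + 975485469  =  1856893219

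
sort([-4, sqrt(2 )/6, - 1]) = [ - 4,-1,sqrt(2 )/6] 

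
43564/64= 10891/16 = 680.69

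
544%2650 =544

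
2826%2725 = 101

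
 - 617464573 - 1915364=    - 619379937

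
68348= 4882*14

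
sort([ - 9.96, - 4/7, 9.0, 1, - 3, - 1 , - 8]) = [ - 9.96 , - 8, - 3, - 1,-4/7, 1, 9.0]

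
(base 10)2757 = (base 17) 993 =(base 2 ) 101011000101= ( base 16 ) ac5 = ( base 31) 2qt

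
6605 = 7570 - 965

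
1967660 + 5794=1973454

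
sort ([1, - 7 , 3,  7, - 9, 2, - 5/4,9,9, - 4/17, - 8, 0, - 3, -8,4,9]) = [ - 9, - 8, - 8, - 7, - 3,  -  5/4, - 4/17, 0,1 , 2, 3,  4,7, 9,9,9]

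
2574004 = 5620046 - 3046042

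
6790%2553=1684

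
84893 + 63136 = 148029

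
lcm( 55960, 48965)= 391720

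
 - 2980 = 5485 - 8465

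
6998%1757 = 1727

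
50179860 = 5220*9613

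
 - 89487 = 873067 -962554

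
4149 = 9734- 5585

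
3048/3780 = 254/315=0.81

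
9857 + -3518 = 6339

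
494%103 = 82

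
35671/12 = 35671/12 =2972.58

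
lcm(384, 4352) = 13056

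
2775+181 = 2956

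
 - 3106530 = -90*34517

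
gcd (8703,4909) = 1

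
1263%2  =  1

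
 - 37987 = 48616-86603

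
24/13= 24/13   =  1.85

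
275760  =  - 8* ( - 34470 )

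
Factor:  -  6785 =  - 5^1*23^1*59^1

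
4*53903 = 215612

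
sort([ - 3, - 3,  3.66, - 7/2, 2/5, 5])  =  [- 7/2,-3 , - 3, 2/5,  3.66, 5 ] 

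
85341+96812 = 182153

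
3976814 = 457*8702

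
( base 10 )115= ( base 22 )55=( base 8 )163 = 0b1110011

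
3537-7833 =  - 4296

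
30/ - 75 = -1 + 3/5 = -0.40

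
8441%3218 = 2005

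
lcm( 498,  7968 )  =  7968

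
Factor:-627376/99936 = - 2^ (- 1 )*3^ ( - 2)*113^1 = - 113/18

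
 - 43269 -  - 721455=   678186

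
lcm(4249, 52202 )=365414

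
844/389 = 844/389 = 2.17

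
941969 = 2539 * 371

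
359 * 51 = 18309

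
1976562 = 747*2646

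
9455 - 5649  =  3806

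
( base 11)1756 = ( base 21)51d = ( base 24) 3L7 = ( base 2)100010111111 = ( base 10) 2239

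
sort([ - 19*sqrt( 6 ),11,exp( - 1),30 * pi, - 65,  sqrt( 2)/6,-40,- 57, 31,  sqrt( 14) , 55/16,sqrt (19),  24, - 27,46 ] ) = [- 65, - 57,  -  19*sqrt (6),-40, - 27,  sqrt( 2)/6,exp ( -1), 55/16,sqrt( 14 ),sqrt( 19), 11, 24, 31,  46,30*pi]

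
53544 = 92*582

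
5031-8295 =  - 3264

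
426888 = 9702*44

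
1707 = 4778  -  3071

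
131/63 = 131/63 = 2.08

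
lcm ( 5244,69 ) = 5244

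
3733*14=52262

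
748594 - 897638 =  - 149044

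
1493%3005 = 1493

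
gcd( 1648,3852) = 4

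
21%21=0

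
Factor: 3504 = 2^4*3^1*73^1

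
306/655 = 306/655 = 0.47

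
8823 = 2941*3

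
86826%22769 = 18519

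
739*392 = 289688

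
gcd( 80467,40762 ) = 1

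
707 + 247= 954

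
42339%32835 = 9504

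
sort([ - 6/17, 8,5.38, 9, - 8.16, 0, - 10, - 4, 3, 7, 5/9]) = [ - 10, - 8.16, - 4, - 6/17, 0, 5/9,3, 5.38,7, 8, 9 ]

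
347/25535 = 347/25535  =  0.01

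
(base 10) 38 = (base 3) 1102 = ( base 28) 1a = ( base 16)26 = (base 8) 46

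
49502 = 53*934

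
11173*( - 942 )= - 10524966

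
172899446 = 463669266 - 290769820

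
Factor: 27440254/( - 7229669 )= - 2^1* 107^( - 1 ) * 67567^( - 1)*13720127^1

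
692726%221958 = 26852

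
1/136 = 1/136= 0.01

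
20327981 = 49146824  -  28818843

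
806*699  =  563394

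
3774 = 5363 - 1589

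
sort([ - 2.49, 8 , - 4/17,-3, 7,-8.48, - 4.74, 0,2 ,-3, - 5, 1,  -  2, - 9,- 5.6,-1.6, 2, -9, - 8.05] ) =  [  -  9, - 9,-8.48 , -8.05, - 5.6, - 5,- 4.74,-3, - 3, - 2.49, - 2, - 1.6,  -  4/17,0, 1,2 , 2, 7, 8]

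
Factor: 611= 13^1*47^1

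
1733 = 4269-2536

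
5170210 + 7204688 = 12374898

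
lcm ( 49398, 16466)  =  49398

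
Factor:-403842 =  - 2^1 * 3^1*67307^1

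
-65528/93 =-65528/93= -704.60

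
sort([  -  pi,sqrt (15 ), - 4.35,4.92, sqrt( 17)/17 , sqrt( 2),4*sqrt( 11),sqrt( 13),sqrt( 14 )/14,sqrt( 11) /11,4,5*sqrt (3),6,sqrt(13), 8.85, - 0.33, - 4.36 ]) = [ - 4.36,  -  4.35,  -  pi,-0.33,sqrt(17) /17, sqrt( 14 )/14,sqrt( 11 )/11 , sqrt(2 ),sqrt(13),  sqrt(13),  sqrt( 15),4, 4.92, 6,5*sqrt(3 ),8.85,4*sqrt( 11)]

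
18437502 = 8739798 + 9697704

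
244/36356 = 1/149= 0.01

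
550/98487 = 550/98487 = 0.01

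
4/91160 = 1/22790 = 0.00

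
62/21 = 2 + 20/21 = 2.95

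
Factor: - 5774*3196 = - 18453704 = - 2^3*17^1*47^1*2887^1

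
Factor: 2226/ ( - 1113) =-2^1  =  - 2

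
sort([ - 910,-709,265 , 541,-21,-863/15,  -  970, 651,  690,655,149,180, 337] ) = [ - 970,-910 , - 709 ,  -  863/15,-21 , 149,  180,265,337,541, 651, 655, 690]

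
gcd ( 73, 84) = 1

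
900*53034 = 47730600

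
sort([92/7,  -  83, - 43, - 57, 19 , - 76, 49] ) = [  -  83  , - 76,-57, - 43, 92/7,  19,49]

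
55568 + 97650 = 153218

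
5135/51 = 100 + 35/51 = 100.69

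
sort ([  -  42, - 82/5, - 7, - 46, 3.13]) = [ - 46, - 42 , - 82/5,-7,3.13]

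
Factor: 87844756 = 2^2*353^1 * 62213^1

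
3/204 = 1/68 = 0.01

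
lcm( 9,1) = 9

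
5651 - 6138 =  - 487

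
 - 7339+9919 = 2580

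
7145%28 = 5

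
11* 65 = 715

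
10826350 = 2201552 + 8624798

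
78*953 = 74334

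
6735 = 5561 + 1174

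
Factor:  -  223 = -223^1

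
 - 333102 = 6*(- 55517 )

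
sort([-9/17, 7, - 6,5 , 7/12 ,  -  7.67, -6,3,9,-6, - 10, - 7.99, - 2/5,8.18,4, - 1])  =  [ - 10,-7.99, - 7.67, - 6, - 6,-6,-1,- 9/17, - 2/5,7/12, 3,4,5 , 7, 8.18 , 9]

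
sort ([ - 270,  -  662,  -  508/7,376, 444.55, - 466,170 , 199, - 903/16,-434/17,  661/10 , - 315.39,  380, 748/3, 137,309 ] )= [ -662, - 466, - 315.39,-270, - 508/7, -903/16,-434/17,661/10,137,170, 199,748/3,309,  376, 380, 444.55] 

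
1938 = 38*51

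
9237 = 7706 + 1531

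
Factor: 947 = 947^1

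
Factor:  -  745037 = - 745037^1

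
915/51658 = 915/51658 = 0.02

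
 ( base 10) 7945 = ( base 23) F0A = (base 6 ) 100441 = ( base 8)17411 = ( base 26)BJF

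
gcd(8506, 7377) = 1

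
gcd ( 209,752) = 1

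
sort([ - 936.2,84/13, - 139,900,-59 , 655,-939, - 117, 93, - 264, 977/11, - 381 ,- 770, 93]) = [ - 939,  -  936.2,-770,-381, - 264, - 139 , - 117, - 59,  84/13, 977/11, 93,  93, 655,900 ] 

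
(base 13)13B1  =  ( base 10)2848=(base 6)21104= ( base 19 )7gh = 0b101100100000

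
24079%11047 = 1985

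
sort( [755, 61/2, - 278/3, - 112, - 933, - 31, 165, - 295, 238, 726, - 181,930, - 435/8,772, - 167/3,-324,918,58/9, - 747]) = [ - 933, - 747, - 324 , - 295 , - 181, - 112, - 278/3 , - 167/3, - 435/8, - 31,58/9, 61/2, 165, 238,726,755,  772  ,  918,930]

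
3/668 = 3/668 = 0.00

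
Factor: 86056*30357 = 2^3*3^2*31^1*347^1*3373^1 = 2612401992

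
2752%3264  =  2752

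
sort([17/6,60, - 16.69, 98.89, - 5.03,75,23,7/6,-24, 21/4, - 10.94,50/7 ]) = [-24, - 16.69, - 10.94,-5.03,7/6, 17/6,21/4,50/7,23,60, 75, 98.89 ]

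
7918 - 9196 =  - 1278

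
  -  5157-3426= -8583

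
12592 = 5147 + 7445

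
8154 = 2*4077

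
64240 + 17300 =81540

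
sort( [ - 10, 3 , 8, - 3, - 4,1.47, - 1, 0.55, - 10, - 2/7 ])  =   [-10, - 10, - 4, - 3, - 1, - 2/7, 0.55,1.47,  3, 8 ] 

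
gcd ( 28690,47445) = 5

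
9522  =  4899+4623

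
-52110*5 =-260550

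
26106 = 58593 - 32487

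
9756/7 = 1393 + 5/7 = 1393.71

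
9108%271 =165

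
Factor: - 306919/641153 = -59^( - 1 )*10867^( - 1 ) * 306919^1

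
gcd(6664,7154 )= 98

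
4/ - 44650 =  - 1 +22323/22325 = - 0.00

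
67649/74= 67649/74 = 914.18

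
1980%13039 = 1980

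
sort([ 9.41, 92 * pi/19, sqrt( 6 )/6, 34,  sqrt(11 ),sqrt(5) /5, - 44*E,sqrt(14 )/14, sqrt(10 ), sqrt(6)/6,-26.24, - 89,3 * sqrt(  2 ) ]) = [ - 44*E, - 89 ,- 26.24,sqrt( 14 )/14, sqrt(6 )/6, sqrt(6)/6, sqrt(5)/5, sqrt ( 10), sqrt(11), 3*sqrt(2 ), 9.41,92*pi/19, 34]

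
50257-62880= - 12623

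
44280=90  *492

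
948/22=474/11 =43.09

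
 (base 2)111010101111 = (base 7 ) 13650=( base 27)546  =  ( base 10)3759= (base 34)38J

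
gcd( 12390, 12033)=21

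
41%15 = 11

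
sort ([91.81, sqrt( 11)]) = [sqrt( 11 ),91.81 ]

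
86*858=73788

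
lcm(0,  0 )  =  0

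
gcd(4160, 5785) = 65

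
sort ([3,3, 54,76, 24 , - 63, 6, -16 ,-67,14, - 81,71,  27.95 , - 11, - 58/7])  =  [-81,-67, - 63, - 16, - 11, - 58/7, 3, 3,6,14, 24, 27.95,54,  71,76]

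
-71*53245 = - 3780395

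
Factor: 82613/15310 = 2^ ( - 1)*5^(  -  1)*1531^( - 1)*82613^1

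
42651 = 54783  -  12132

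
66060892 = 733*90124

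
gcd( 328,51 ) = 1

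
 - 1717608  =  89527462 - 91245070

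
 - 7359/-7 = 1051 + 2/7 = 1051.29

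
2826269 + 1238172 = 4064441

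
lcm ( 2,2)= 2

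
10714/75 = 142+ 64/75 = 142.85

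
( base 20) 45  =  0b1010101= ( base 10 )85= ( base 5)320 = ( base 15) 5A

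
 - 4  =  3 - 7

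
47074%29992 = 17082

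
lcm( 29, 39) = 1131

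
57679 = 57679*1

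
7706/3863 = 1 + 3843/3863  =  1.99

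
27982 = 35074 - 7092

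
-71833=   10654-82487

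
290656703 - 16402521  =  274254182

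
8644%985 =764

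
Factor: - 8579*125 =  - 5^3*23^1*373^1 = - 1072375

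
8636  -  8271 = 365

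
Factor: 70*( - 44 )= - 3080 = - 2^3*5^1 * 7^1*11^1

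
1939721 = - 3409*( - 569)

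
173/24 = 7 + 5/24 = 7.21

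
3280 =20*164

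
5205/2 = 2602+1/2  =  2602.50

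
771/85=9 + 6/85 = 9.07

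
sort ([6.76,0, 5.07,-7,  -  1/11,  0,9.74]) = [-7, - 1/11,0,0 , 5.07,6.76, 9.74] 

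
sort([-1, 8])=[ - 1, 8]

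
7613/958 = 7 + 907/958  =  7.95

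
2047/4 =2047/4  =  511.75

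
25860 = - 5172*( - 5 )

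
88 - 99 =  - 11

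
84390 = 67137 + 17253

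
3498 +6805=10303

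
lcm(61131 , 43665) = 305655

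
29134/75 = 388+34/75=388.45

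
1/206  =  1/206 = 0.00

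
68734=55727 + 13007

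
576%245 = 86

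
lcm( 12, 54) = 108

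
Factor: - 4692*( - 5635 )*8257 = 218310290940 = 2^2*3^1*5^1*7^2*17^1*23^3 * 359^1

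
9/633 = 3/211 = 0.01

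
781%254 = 19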